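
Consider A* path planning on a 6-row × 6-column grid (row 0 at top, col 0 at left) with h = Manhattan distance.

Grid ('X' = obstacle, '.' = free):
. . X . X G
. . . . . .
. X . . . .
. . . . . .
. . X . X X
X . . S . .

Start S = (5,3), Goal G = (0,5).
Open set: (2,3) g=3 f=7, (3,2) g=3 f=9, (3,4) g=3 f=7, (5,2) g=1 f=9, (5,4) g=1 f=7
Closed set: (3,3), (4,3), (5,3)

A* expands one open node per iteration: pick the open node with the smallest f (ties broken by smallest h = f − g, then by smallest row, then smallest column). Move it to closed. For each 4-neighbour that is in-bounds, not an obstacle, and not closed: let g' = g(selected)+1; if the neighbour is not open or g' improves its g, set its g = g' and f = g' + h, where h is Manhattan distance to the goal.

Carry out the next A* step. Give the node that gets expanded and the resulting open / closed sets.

step 1: expand (2,3) (f=7, h=4) → closed; open now [(1,3) g=4 f=7, (2,2) g=4 f=9, (2,4) g=4 f=7, (3,2) g=3 f=9, (3,4) g=3 f=7, (5,2) g=1 f=9, (5,4) g=1 f=7]

expanded=(2,3); open=[(1,3) g=4 f=7, (2,2) g=4 f=9, (2,4) g=4 f=7, (3,2) g=3 f=9, (3,4) g=3 f=7, (5,2) g=1 f=9, (5,4) g=1 f=7]; closed=[(2,3), (3,3), (4,3), (5,3)]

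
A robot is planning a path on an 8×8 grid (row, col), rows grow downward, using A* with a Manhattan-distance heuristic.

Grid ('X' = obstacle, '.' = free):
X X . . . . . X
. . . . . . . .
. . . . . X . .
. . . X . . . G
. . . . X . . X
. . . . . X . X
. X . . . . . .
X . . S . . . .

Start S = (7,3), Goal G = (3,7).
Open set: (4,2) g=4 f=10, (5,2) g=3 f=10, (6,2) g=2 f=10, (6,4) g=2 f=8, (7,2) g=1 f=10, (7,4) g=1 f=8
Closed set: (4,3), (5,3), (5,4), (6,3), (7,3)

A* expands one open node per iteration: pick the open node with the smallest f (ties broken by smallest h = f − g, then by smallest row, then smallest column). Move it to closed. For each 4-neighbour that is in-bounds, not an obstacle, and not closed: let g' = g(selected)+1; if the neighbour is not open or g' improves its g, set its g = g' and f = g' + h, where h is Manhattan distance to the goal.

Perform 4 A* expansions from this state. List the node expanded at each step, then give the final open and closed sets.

step 1: expand (6,4) (f=8, h=6) → closed; open now [(4,2) g=4 f=10, (5,2) g=3 f=10, (6,2) g=2 f=10, (6,5) g=3 f=8, (7,2) g=1 f=10, (7,4) g=1 f=8]
step 2: expand (6,5) (f=8, h=5) → closed; open now [(4,2) g=4 f=10, (5,2) g=3 f=10, (6,2) g=2 f=10, (6,6) g=4 f=8, (7,2) g=1 f=10, (7,4) g=1 f=8, (7,5) g=4 f=10]
step 3: expand (6,6) (f=8, h=4) → closed; open now [(4,2) g=4 f=10, (5,2) g=3 f=10, (5,6) g=5 f=8, (6,2) g=2 f=10, (6,7) g=5 f=8, (7,2) g=1 f=10, (7,4) g=1 f=8, (7,5) g=4 f=10, (7,6) g=5 f=10]
step 4: expand (5,6) (f=8, h=3) → closed; open now [(4,2) g=4 f=10, (4,6) g=6 f=8, (5,2) g=3 f=10, (6,2) g=2 f=10, (6,7) g=5 f=8, (7,2) g=1 f=10, (7,4) g=1 f=8, (7,5) g=4 f=10, (7,6) g=5 f=10]

order=[(6,4) → (6,5) → (6,6) → (5,6)]; open=[(4,2) g=4 f=10, (4,6) g=6 f=8, (5,2) g=3 f=10, (6,2) g=2 f=10, (6,7) g=5 f=8, (7,2) g=1 f=10, (7,4) g=1 f=8, (7,5) g=4 f=10, (7,6) g=5 f=10]; closed=[(4,3), (5,3), (5,4), (5,6), (6,3), (6,4), (6,5), (6,6), (7,3)]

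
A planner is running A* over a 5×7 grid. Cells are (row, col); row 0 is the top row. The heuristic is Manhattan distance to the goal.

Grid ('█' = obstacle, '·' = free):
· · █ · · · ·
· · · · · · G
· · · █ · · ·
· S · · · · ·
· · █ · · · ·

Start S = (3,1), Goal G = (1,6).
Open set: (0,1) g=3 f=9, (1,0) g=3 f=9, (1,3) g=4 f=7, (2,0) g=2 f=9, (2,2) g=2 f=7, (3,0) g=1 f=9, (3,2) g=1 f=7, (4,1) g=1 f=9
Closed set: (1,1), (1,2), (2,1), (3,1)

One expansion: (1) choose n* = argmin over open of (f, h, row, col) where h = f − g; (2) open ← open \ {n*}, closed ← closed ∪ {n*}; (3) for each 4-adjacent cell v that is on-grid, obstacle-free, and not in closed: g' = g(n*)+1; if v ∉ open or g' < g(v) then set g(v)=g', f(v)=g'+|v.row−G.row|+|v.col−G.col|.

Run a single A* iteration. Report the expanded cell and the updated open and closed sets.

step 1: expand (1,3) (f=7, h=3) → closed; open now [(0,1) g=3 f=9, (0,3) g=5 f=9, (1,0) g=3 f=9, (1,4) g=5 f=7, (2,0) g=2 f=9, (2,2) g=2 f=7, (3,0) g=1 f=9, (3,2) g=1 f=7, (4,1) g=1 f=9]

expanded=(1,3); open=[(0,1) g=3 f=9, (0,3) g=5 f=9, (1,0) g=3 f=9, (1,4) g=5 f=7, (2,0) g=2 f=9, (2,2) g=2 f=7, (3,0) g=1 f=9, (3,2) g=1 f=7, (4,1) g=1 f=9]; closed=[(1,1), (1,2), (1,3), (2,1), (3,1)]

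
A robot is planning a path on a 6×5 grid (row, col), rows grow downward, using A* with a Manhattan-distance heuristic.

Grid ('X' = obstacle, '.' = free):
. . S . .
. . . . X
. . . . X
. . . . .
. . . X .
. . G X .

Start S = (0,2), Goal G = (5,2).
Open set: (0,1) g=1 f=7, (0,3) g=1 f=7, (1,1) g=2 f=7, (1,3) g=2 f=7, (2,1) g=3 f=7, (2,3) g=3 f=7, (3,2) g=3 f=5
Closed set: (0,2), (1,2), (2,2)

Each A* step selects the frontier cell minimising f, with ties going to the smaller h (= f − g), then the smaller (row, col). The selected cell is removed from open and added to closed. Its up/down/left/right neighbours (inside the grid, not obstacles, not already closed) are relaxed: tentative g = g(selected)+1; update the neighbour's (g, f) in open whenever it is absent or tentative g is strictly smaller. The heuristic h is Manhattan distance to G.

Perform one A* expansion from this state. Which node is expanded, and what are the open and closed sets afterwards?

step 1: expand (3,2) (f=5, h=2) → closed; open now [(0,1) g=1 f=7, (0,3) g=1 f=7, (1,1) g=2 f=7, (1,3) g=2 f=7, (2,1) g=3 f=7, (2,3) g=3 f=7, (3,1) g=4 f=7, (3,3) g=4 f=7, (4,2) g=4 f=5]

expanded=(3,2); open=[(0,1) g=1 f=7, (0,3) g=1 f=7, (1,1) g=2 f=7, (1,3) g=2 f=7, (2,1) g=3 f=7, (2,3) g=3 f=7, (3,1) g=4 f=7, (3,3) g=4 f=7, (4,2) g=4 f=5]; closed=[(0,2), (1,2), (2,2), (3,2)]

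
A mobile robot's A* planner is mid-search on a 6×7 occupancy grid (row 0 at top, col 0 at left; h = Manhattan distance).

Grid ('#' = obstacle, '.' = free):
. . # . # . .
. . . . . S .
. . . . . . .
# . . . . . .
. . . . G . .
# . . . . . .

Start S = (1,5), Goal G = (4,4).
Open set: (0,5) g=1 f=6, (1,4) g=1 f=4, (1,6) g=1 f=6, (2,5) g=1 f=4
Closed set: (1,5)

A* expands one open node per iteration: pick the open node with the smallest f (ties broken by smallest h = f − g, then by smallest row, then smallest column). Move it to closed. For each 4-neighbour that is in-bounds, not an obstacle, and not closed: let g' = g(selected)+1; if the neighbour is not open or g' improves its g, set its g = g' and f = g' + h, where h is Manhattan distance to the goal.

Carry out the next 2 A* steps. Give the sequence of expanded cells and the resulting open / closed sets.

order=[(1,4) → (2,4)]; open=[(0,5) g=1 f=6, (1,3) g=2 f=6, (1,6) g=1 f=6, (2,3) g=3 f=6, (2,5) g=1 f=4, (3,4) g=3 f=4]; closed=[(1,4), (1,5), (2,4)]

step 1: expand (1,4) (f=4, h=3) → closed; open now [(0,5) g=1 f=6, (1,3) g=2 f=6, (1,6) g=1 f=6, (2,4) g=2 f=4, (2,5) g=1 f=4]
step 2: expand (2,4) (f=4, h=2) → closed; open now [(0,5) g=1 f=6, (1,3) g=2 f=6, (1,6) g=1 f=6, (2,3) g=3 f=6, (2,5) g=1 f=4, (3,4) g=3 f=4]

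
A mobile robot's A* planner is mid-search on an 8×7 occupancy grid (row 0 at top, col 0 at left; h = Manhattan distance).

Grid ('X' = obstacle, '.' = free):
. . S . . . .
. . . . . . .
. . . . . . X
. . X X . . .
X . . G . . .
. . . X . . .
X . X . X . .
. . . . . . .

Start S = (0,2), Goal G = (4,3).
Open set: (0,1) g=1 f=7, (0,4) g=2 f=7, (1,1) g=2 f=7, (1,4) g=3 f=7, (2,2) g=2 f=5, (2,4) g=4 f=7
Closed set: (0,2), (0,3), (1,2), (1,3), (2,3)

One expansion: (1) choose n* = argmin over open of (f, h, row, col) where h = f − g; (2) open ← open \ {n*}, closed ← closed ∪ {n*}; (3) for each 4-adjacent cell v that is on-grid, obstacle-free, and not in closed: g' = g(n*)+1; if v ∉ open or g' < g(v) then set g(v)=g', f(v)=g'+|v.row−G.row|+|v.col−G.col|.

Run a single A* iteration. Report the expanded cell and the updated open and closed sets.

step 1: expand (2,2) (f=5, h=3) → closed; open now [(0,1) g=1 f=7, (0,4) g=2 f=7, (1,1) g=2 f=7, (1,4) g=3 f=7, (2,1) g=3 f=7, (2,4) g=4 f=7]

expanded=(2,2); open=[(0,1) g=1 f=7, (0,4) g=2 f=7, (1,1) g=2 f=7, (1,4) g=3 f=7, (2,1) g=3 f=7, (2,4) g=4 f=7]; closed=[(0,2), (0,3), (1,2), (1,3), (2,2), (2,3)]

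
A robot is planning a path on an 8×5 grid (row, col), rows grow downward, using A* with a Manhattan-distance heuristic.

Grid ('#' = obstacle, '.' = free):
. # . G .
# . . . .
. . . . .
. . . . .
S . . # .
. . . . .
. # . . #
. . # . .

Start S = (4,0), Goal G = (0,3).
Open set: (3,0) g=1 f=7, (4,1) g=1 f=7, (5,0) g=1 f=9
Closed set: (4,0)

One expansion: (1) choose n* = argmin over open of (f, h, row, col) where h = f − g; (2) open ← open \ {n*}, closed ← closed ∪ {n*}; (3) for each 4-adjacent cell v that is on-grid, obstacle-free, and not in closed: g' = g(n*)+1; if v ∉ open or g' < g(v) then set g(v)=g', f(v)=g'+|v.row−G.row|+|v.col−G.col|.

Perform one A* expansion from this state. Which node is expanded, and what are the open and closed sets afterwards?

expanded=(3,0); open=[(2,0) g=2 f=7, (3,1) g=2 f=7, (4,1) g=1 f=7, (5,0) g=1 f=9]; closed=[(3,0), (4,0)]

step 1: expand (3,0) (f=7, h=6) → closed; open now [(2,0) g=2 f=7, (3,1) g=2 f=7, (4,1) g=1 f=7, (5,0) g=1 f=9]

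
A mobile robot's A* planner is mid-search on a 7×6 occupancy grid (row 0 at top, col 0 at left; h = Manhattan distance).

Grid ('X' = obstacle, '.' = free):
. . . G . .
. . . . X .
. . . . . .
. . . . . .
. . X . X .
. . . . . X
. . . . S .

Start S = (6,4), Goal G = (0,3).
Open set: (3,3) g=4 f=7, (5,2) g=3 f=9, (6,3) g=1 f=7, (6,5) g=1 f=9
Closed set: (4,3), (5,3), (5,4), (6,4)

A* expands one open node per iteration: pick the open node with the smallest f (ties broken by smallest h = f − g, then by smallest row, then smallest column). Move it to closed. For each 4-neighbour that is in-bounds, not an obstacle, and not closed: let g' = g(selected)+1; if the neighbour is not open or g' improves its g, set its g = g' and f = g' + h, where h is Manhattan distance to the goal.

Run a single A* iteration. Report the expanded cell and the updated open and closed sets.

step 1: expand (3,3) (f=7, h=3) → closed; open now [(2,3) g=5 f=7, (3,2) g=5 f=9, (3,4) g=5 f=9, (5,2) g=3 f=9, (6,3) g=1 f=7, (6,5) g=1 f=9]

expanded=(3,3); open=[(2,3) g=5 f=7, (3,2) g=5 f=9, (3,4) g=5 f=9, (5,2) g=3 f=9, (6,3) g=1 f=7, (6,5) g=1 f=9]; closed=[(3,3), (4,3), (5,3), (5,4), (6,4)]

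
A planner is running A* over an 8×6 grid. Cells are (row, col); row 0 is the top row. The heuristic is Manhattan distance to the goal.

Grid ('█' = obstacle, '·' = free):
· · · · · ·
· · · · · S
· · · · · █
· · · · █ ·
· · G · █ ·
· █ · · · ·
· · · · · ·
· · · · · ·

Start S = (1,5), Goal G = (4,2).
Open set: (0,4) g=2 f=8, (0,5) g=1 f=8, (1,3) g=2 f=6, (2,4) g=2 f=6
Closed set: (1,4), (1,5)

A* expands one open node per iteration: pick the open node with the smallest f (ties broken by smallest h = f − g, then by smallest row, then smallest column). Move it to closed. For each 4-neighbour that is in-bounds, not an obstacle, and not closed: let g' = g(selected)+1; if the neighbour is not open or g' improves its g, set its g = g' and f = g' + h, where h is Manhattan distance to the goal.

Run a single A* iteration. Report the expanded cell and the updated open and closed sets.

expanded=(1,3); open=[(0,3) g=3 f=8, (0,4) g=2 f=8, (0,5) g=1 f=8, (1,2) g=3 f=6, (2,3) g=3 f=6, (2,4) g=2 f=6]; closed=[(1,3), (1,4), (1,5)]

step 1: expand (1,3) (f=6, h=4) → closed; open now [(0,3) g=3 f=8, (0,4) g=2 f=8, (0,5) g=1 f=8, (1,2) g=3 f=6, (2,3) g=3 f=6, (2,4) g=2 f=6]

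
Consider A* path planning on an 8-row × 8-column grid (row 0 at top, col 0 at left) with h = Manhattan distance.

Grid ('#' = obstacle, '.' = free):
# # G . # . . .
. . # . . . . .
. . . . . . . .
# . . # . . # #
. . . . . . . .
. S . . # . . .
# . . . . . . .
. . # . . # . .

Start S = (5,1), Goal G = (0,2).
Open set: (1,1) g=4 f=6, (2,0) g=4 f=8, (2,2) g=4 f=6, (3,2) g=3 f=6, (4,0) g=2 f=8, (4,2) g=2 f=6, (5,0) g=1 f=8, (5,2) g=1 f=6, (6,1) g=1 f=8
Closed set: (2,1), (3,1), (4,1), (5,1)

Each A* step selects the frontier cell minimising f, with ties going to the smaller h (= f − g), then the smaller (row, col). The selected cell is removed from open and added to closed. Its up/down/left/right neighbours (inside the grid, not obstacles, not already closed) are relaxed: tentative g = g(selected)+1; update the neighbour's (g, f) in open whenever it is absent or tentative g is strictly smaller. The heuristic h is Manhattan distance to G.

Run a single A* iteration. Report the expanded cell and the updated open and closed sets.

expanded=(1,1); open=[(1,0) g=5 f=8, (2,0) g=4 f=8, (2,2) g=4 f=6, (3,2) g=3 f=6, (4,0) g=2 f=8, (4,2) g=2 f=6, (5,0) g=1 f=8, (5,2) g=1 f=6, (6,1) g=1 f=8]; closed=[(1,1), (2,1), (3,1), (4,1), (5,1)]

step 1: expand (1,1) (f=6, h=2) → closed; open now [(1,0) g=5 f=8, (2,0) g=4 f=8, (2,2) g=4 f=6, (3,2) g=3 f=6, (4,0) g=2 f=8, (4,2) g=2 f=6, (5,0) g=1 f=8, (5,2) g=1 f=6, (6,1) g=1 f=8]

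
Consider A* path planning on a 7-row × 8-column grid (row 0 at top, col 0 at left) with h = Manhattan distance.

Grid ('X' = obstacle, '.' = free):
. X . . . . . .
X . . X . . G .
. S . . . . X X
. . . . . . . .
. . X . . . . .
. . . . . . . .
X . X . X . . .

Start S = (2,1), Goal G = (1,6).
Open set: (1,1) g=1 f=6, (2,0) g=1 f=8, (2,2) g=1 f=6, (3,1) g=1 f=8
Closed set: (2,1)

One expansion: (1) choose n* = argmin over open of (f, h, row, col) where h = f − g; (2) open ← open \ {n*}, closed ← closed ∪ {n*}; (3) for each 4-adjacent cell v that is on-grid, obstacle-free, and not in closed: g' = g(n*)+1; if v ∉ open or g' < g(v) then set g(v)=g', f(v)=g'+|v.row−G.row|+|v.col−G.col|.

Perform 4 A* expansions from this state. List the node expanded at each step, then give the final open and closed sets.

order=[(1,1) → (1,2) → (2,2) → (2,3)]; open=[(0,2) g=3 f=8, (2,0) g=1 f=8, (2,4) g=3 f=6, (3,1) g=1 f=8, (3,2) g=2 f=8, (3,3) g=3 f=8]; closed=[(1,1), (1,2), (2,1), (2,2), (2,3)]

step 1: expand (1,1) (f=6, h=5) → closed; open now [(1,2) g=2 f=6, (2,0) g=1 f=8, (2,2) g=1 f=6, (3,1) g=1 f=8]
step 2: expand (1,2) (f=6, h=4) → closed; open now [(0,2) g=3 f=8, (2,0) g=1 f=8, (2,2) g=1 f=6, (3,1) g=1 f=8]
step 3: expand (2,2) (f=6, h=5) → closed; open now [(0,2) g=3 f=8, (2,0) g=1 f=8, (2,3) g=2 f=6, (3,1) g=1 f=8, (3,2) g=2 f=8]
step 4: expand (2,3) (f=6, h=4) → closed; open now [(0,2) g=3 f=8, (2,0) g=1 f=8, (2,4) g=3 f=6, (3,1) g=1 f=8, (3,2) g=2 f=8, (3,3) g=3 f=8]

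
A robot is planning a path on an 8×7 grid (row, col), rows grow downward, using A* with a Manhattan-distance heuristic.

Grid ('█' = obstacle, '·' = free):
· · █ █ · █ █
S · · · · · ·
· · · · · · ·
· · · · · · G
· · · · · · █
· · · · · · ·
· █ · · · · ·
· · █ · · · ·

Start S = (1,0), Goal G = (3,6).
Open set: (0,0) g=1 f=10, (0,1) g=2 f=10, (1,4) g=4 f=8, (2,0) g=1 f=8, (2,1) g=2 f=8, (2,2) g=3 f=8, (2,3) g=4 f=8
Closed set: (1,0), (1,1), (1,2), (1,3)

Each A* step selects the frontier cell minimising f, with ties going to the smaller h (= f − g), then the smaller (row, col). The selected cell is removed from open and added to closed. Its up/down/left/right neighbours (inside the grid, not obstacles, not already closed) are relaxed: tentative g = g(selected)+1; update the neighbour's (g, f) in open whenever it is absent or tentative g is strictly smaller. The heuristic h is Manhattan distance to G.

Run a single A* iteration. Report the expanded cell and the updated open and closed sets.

expanded=(1,4); open=[(0,0) g=1 f=10, (0,1) g=2 f=10, (0,4) g=5 f=10, (1,5) g=5 f=8, (2,0) g=1 f=8, (2,1) g=2 f=8, (2,2) g=3 f=8, (2,3) g=4 f=8, (2,4) g=5 f=8]; closed=[(1,0), (1,1), (1,2), (1,3), (1,4)]

step 1: expand (1,4) (f=8, h=4) → closed; open now [(0,0) g=1 f=10, (0,1) g=2 f=10, (0,4) g=5 f=10, (1,5) g=5 f=8, (2,0) g=1 f=8, (2,1) g=2 f=8, (2,2) g=3 f=8, (2,3) g=4 f=8, (2,4) g=5 f=8]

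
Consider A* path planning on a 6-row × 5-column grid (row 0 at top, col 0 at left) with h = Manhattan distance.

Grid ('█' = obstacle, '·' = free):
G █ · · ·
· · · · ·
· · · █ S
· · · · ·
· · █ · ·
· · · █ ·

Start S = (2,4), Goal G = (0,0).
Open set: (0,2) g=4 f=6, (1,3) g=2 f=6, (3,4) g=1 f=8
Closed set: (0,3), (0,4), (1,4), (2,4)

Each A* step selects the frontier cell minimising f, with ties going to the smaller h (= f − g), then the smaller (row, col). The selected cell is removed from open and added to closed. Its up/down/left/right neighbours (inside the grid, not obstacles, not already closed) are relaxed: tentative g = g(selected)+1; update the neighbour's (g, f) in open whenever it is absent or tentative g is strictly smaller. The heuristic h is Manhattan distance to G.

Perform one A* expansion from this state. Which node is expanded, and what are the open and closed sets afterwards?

step 1: expand (0,2) (f=6, h=2) → closed; open now [(1,2) g=5 f=8, (1,3) g=2 f=6, (3,4) g=1 f=8]

expanded=(0,2); open=[(1,2) g=5 f=8, (1,3) g=2 f=6, (3,4) g=1 f=8]; closed=[(0,2), (0,3), (0,4), (1,4), (2,4)]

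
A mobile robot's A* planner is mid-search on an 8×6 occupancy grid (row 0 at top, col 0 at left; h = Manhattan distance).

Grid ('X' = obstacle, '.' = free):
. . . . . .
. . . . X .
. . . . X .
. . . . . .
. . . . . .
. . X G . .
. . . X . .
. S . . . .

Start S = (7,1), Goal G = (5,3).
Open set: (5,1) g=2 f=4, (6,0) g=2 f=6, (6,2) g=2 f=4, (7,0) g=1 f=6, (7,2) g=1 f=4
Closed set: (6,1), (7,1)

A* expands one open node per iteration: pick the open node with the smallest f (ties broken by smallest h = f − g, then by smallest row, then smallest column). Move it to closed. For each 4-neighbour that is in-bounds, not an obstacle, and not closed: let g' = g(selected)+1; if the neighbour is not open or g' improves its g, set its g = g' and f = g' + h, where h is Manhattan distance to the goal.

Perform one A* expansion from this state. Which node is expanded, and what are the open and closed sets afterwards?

step 1: expand (5,1) (f=4, h=2) → closed; open now [(4,1) g=3 f=6, (5,0) g=3 f=6, (6,0) g=2 f=6, (6,2) g=2 f=4, (7,0) g=1 f=6, (7,2) g=1 f=4]

expanded=(5,1); open=[(4,1) g=3 f=6, (5,0) g=3 f=6, (6,0) g=2 f=6, (6,2) g=2 f=4, (7,0) g=1 f=6, (7,2) g=1 f=4]; closed=[(5,1), (6,1), (7,1)]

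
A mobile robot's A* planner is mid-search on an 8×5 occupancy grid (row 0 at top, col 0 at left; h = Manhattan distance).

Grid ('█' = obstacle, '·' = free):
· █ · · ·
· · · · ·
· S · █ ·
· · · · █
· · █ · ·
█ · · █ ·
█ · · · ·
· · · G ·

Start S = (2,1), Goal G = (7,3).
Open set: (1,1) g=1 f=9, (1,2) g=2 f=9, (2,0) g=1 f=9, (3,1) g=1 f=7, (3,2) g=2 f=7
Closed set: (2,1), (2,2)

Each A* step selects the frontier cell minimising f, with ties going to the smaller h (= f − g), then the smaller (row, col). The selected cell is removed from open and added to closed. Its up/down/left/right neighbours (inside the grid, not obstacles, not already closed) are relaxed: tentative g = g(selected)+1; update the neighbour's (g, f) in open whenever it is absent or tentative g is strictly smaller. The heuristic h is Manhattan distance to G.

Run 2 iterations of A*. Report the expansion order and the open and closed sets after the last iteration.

order=[(3,2) → (3,3)]; open=[(1,1) g=1 f=9, (1,2) g=2 f=9, (2,0) g=1 f=9, (3,1) g=1 f=7, (4,3) g=4 f=7]; closed=[(2,1), (2,2), (3,2), (3,3)]

step 1: expand (3,2) (f=7, h=5) → closed; open now [(1,1) g=1 f=9, (1,2) g=2 f=9, (2,0) g=1 f=9, (3,1) g=1 f=7, (3,3) g=3 f=7]
step 2: expand (3,3) (f=7, h=4) → closed; open now [(1,1) g=1 f=9, (1,2) g=2 f=9, (2,0) g=1 f=9, (3,1) g=1 f=7, (4,3) g=4 f=7]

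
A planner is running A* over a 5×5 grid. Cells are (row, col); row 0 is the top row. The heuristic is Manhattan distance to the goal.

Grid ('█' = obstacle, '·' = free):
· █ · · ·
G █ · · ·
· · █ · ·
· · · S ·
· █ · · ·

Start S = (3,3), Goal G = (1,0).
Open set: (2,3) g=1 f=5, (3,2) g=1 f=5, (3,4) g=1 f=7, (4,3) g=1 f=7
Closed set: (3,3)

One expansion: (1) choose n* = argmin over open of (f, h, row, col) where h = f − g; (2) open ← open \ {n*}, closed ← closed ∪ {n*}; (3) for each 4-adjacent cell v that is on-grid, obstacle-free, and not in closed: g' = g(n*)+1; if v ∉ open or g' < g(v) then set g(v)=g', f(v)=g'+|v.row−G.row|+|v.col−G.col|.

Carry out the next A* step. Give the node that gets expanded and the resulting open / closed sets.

step 1: expand (2,3) (f=5, h=4) → closed; open now [(1,3) g=2 f=5, (2,4) g=2 f=7, (3,2) g=1 f=5, (3,4) g=1 f=7, (4,3) g=1 f=7]

expanded=(2,3); open=[(1,3) g=2 f=5, (2,4) g=2 f=7, (3,2) g=1 f=5, (3,4) g=1 f=7, (4,3) g=1 f=7]; closed=[(2,3), (3,3)]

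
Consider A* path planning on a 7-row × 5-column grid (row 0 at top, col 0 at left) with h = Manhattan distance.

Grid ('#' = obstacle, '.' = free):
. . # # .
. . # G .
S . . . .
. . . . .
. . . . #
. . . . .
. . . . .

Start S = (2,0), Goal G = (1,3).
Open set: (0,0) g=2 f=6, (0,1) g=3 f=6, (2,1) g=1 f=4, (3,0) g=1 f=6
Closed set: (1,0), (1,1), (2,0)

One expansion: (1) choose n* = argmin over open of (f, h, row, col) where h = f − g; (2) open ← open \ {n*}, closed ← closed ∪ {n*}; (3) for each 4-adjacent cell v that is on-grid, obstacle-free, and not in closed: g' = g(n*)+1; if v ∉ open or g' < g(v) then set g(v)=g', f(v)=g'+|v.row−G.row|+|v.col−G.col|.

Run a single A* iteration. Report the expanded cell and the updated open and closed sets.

step 1: expand (2,1) (f=4, h=3) → closed; open now [(0,0) g=2 f=6, (0,1) g=3 f=6, (2,2) g=2 f=4, (3,0) g=1 f=6, (3,1) g=2 f=6]

expanded=(2,1); open=[(0,0) g=2 f=6, (0,1) g=3 f=6, (2,2) g=2 f=4, (3,0) g=1 f=6, (3,1) g=2 f=6]; closed=[(1,0), (1,1), (2,0), (2,1)]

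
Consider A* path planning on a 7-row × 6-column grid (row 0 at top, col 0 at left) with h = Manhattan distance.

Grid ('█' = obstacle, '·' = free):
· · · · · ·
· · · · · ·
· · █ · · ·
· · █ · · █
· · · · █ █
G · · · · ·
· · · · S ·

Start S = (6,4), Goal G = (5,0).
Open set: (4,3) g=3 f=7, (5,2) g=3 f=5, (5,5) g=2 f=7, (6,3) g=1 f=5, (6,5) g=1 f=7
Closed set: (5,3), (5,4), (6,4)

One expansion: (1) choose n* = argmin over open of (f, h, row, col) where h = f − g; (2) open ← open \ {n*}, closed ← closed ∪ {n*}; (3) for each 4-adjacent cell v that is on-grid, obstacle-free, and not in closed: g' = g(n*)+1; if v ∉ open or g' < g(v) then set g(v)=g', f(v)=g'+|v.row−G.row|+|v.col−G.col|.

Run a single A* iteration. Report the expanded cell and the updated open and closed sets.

expanded=(5,2); open=[(4,2) g=4 f=7, (4,3) g=3 f=7, (5,1) g=4 f=5, (5,5) g=2 f=7, (6,2) g=4 f=7, (6,3) g=1 f=5, (6,5) g=1 f=7]; closed=[(5,2), (5,3), (5,4), (6,4)]

step 1: expand (5,2) (f=5, h=2) → closed; open now [(4,2) g=4 f=7, (4,3) g=3 f=7, (5,1) g=4 f=5, (5,5) g=2 f=7, (6,2) g=4 f=7, (6,3) g=1 f=5, (6,5) g=1 f=7]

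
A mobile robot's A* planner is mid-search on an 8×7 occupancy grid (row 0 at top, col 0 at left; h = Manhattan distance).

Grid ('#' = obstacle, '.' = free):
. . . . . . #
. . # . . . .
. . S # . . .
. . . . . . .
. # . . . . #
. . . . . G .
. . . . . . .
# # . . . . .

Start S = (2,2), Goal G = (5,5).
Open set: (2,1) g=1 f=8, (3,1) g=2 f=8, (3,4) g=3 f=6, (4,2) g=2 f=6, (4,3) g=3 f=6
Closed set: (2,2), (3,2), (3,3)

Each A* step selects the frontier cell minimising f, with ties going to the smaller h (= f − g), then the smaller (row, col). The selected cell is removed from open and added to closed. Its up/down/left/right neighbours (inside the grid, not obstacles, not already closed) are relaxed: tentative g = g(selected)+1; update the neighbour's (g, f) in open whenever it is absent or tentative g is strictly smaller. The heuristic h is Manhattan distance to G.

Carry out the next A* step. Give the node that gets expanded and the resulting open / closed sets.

expanded=(3,4); open=[(2,1) g=1 f=8, (2,4) g=4 f=8, (3,1) g=2 f=8, (3,5) g=4 f=6, (4,2) g=2 f=6, (4,3) g=3 f=6, (4,4) g=4 f=6]; closed=[(2,2), (3,2), (3,3), (3,4)]

step 1: expand (3,4) (f=6, h=3) → closed; open now [(2,1) g=1 f=8, (2,4) g=4 f=8, (3,1) g=2 f=8, (3,5) g=4 f=6, (4,2) g=2 f=6, (4,3) g=3 f=6, (4,4) g=4 f=6]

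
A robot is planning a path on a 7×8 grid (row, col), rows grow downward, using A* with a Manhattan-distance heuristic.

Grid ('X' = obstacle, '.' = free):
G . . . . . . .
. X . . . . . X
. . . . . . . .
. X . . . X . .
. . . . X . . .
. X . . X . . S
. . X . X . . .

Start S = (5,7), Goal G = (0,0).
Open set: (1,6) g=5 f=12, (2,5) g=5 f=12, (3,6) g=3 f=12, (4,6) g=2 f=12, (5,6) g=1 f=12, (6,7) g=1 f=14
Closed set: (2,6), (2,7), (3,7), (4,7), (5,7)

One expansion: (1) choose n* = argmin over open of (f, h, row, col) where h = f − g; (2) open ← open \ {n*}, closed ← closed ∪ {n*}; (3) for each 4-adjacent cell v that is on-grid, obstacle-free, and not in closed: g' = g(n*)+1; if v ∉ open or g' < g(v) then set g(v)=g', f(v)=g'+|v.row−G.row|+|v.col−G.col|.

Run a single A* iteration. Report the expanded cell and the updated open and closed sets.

step 1: expand (1,6) (f=12, h=7) → closed; open now [(0,6) g=6 f=12, (1,5) g=6 f=12, (2,5) g=5 f=12, (3,6) g=3 f=12, (4,6) g=2 f=12, (5,6) g=1 f=12, (6,7) g=1 f=14]

expanded=(1,6); open=[(0,6) g=6 f=12, (1,5) g=6 f=12, (2,5) g=5 f=12, (3,6) g=3 f=12, (4,6) g=2 f=12, (5,6) g=1 f=12, (6,7) g=1 f=14]; closed=[(1,6), (2,6), (2,7), (3,7), (4,7), (5,7)]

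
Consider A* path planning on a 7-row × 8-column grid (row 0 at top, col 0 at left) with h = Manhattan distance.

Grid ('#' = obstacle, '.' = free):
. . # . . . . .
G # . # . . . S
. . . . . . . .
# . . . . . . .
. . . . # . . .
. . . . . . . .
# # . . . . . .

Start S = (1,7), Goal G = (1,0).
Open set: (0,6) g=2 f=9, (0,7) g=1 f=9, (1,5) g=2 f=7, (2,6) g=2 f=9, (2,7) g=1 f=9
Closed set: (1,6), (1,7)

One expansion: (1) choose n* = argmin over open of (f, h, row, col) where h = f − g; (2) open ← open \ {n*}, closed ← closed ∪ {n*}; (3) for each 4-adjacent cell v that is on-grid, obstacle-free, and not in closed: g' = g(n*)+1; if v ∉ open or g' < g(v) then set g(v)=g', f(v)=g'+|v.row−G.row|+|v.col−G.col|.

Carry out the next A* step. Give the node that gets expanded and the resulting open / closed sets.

expanded=(1,5); open=[(0,5) g=3 f=9, (0,6) g=2 f=9, (0,7) g=1 f=9, (1,4) g=3 f=7, (2,5) g=3 f=9, (2,6) g=2 f=9, (2,7) g=1 f=9]; closed=[(1,5), (1,6), (1,7)]

step 1: expand (1,5) (f=7, h=5) → closed; open now [(0,5) g=3 f=9, (0,6) g=2 f=9, (0,7) g=1 f=9, (1,4) g=3 f=7, (2,5) g=3 f=9, (2,6) g=2 f=9, (2,7) g=1 f=9]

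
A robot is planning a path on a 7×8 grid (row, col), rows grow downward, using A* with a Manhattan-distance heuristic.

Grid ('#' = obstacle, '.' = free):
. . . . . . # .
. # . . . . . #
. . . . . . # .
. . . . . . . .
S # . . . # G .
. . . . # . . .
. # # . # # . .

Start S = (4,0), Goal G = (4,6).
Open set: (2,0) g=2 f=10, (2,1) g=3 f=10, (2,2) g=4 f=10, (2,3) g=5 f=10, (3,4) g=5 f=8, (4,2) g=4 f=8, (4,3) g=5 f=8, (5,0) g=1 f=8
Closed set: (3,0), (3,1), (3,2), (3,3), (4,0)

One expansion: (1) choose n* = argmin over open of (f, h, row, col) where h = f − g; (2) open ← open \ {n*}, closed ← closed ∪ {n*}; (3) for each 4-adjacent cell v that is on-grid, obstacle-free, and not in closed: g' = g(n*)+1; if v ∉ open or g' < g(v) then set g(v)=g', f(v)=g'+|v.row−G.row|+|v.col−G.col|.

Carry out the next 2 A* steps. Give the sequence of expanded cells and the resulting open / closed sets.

step 1: expand (3,4) (f=8, h=3) → closed; open now [(2,0) g=2 f=10, (2,1) g=3 f=10, (2,2) g=4 f=10, (2,3) g=5 f=10, (2,4) g=6 f=10, (3,5) g=6 f=8, (4,2) g=4 f=8, (4,3) g=5 f=8, (4,4) g=6 f=8, (5,0) g=1 f=8]
step 2: expand (3,5) (f=8, h=2) → closed; open now [(2,0) g=2 f=10, (2,1) g=3 f=10, (2,2) g=4 f=10, (2,3) g=5 f=10, (2,4) g=6 f=10, (2,5) g=7 f=10, (3,6) g=7 f=8, (4,2) g=4 f=8, (4,3) g=5 f=8, (4,4) g=6 f=8, (5,0) g=1 f=8]

order=[(3,4) → (3,5)]; open=[(2,0) g=2 f=10, (2,1) g=3 f=10, (2,2) g=4 f=10, (2,3) g=5 f=10, (2,4) g=6 f=10, (2,5) g=7 f=10, (3,6) g=7 f=8, (4,2) g=4 f=8, (4,3) g=5 f=8, (4,4) g=6 f=8, (5,0) g=1 f=8]; closed=[(3,0), (3,1), (3,2), (3,3), (3,4), (3,5), (4,0)]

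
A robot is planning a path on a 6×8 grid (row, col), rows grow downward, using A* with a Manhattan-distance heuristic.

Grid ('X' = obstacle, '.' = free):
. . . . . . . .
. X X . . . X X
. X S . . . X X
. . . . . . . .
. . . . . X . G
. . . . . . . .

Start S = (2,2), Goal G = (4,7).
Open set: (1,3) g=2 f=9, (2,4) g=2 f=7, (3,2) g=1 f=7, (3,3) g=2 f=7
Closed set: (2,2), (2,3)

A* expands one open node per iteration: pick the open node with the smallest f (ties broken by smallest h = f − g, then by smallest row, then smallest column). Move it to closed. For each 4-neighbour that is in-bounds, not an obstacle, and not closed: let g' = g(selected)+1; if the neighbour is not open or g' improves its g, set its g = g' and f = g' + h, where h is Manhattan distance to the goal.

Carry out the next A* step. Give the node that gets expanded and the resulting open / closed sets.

expanded=(2,4); open=[(1,3) g=2 f=9, (1,4) g=3 f=9, (2,5) g=3 f=7, (3,2) g=1 f=7, (3,3) g=2 f=7, (3,4) g=3 f=7]; closed=[(2,2), (2,3), (2,4)]

step 1: expand (2,4) (f=7, h=5) → closed; open now [(1,3) g=2 f=9, (1,4) g=3 f=9, (2,5) g=3 f=7, (3,2) g=1 f=7, (3,3) g=2 f=7, (3,4) g=3 f=7]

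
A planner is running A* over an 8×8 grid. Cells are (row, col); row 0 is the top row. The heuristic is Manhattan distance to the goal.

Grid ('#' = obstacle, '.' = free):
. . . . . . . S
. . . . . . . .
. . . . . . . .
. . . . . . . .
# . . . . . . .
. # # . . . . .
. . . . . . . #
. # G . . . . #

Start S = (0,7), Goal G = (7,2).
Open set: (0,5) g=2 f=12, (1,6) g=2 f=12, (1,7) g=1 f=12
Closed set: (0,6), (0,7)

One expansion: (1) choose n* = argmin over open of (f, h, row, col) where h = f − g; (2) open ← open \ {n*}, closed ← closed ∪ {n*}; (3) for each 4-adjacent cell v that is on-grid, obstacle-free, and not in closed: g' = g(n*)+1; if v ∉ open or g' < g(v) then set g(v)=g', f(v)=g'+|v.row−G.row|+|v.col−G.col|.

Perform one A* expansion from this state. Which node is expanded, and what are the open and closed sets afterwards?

expanded=(0,5); open=[(0,4) g=3 f=12, (1,5) g=3 f=12, (1,6) g=2 f=12, (1,7) g=1 f=12]; closed=[(0,5), (0,6), (0,7)]

step 1: expand (0,5) (f=12, h=10) → closed; open now [(0,4) g=3 f=12, (1,5) g=3 f=12, (1,6) g=2 f=12, (1,7) g=1 f=12]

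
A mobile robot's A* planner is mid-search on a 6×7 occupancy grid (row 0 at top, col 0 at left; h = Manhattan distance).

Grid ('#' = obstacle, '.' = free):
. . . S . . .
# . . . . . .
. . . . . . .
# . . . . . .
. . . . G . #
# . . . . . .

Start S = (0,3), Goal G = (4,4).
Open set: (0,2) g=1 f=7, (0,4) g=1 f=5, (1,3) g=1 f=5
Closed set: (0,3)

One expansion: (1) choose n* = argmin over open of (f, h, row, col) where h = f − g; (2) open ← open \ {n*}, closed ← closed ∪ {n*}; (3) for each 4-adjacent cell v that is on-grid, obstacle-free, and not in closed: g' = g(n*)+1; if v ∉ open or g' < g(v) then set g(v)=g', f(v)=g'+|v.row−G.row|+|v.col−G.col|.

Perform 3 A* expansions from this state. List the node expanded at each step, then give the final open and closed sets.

step 1: expand (0,4) (f=5, h=4) → closed; open now [(0,2) g=1 f=7, (0,5) g=2 f=7, (1,3) g=1 f=5, (1,4) g=2 f=5]
step 2: expand (1,4) (f=5, h=3) → closed; open now [(0,2) g=1 f=7, (0,5) g=2 f=7, (1,3) g=1 f=5, (1,5) g=3 f=7, (2,4) g=3 f=5]
step 3: expand (2,4) (f=5, h=2) → closed; open now [(0,2) g=1 f=7, (0,5) g=2 f=7, (1,3) g=1 f=5, (1,5) g=3 f=7, (2,3) g=4 f=7, (2,5) g=4 f=7, (3,4) g=4 f=5]

order=[(0,4) → (1,4) → (2,4)]; open=[(0,2) g=1 f=7, (0,5) g=2 f=7, (1,3) g=1 f=5, (1,5) g=3 f=7, (2,3) g=4 f=7, (2,5) g=4 f=7, (3,4) g=4 f=5]; closed=[(0,3), (0,4), (1,4), (2,4)]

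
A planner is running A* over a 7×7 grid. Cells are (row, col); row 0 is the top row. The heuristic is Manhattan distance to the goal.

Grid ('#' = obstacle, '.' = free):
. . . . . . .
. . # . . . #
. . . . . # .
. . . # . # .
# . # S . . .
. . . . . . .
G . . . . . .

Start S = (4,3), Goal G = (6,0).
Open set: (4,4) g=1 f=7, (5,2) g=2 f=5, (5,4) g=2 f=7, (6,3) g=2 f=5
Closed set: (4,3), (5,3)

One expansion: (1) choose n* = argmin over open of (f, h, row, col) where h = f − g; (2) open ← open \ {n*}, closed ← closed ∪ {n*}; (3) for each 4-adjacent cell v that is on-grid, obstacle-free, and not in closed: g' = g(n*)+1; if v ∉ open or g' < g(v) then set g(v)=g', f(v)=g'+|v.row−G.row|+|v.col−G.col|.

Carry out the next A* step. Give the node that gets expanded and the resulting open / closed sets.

expanded=(5,2); open=[(4,4) g=1 f=7, (5,1) g=3 f=5, (5,4) g=2 f=7, (6,2) g=3 f=5, (6,3) g=2 f=5]; closed=[(4,3), (5,2), (5,3)]

step 1: expand (5,2) (f=5, h=3) → closed; open now [(4,4) g=1 f=7, (5,1) g=3 f=5, (5,4) g=2 f=7, (6,2) g=3 f=5, (6,3) g=2 f=5]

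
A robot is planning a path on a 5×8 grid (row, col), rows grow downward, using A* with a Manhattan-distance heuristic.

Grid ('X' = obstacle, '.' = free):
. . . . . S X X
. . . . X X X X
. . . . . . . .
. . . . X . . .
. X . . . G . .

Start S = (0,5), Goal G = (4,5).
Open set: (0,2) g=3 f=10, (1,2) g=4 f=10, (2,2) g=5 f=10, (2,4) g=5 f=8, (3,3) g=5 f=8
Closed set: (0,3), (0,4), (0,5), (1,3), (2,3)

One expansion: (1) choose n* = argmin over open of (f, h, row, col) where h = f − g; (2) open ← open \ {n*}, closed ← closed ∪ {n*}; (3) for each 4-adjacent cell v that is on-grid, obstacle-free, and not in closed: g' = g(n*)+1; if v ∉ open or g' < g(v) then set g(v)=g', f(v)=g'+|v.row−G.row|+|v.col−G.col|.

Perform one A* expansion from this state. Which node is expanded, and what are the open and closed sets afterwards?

step 1: expand (2,4) (f=8, h=3) → closed; open now [(0,2) g=3 f=10, (1,2) g=4 f=10, (2,2) g=5 f=10, (2,5) g=6 f=8, (3,3) g=5 f=8]

expanded=(2,4); open=[(0,2) g=3 f=10, (1,2) g=4 f=10, (2,2) g=5 f=10, (2,5) g=6 f=8, (3,3) g=5 f=8]; closed=[(0,3), (0,4), (0,5), (1,3), (2,3), (2,4)]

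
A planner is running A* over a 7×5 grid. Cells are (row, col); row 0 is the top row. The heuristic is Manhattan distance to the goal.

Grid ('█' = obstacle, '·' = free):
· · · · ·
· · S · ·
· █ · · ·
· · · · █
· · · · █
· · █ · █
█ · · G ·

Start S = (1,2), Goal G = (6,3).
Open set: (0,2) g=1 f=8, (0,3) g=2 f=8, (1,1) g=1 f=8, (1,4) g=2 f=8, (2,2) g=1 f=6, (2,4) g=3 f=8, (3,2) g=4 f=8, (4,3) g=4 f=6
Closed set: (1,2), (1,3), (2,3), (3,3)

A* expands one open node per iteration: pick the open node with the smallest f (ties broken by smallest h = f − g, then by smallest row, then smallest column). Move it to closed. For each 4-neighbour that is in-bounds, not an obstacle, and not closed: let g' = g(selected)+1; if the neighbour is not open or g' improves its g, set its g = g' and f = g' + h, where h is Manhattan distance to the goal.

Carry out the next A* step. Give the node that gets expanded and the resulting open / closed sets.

expanded=(4,3); open=[(0,2) g=1 f=8, (0,3) g=2 f=8, (1,1) g=1 f=8, (1,4) g=2 f=8, (2,2) g=1 f=6, (2,4) g=3 f=8, (3,2) g=4 f=8, (4,2) g=5 f=8, (5,3) g=5 f=6]; closed=[(1,2), (1,3), (2,3), (3,3), (4,3)]

step 1: expand (4,3) (f=6, h=2) → closed; open now [(0,2) g=1 f=8, (0,3) g=2 f=8, (1,1) g=1 f=8, (1,4) g=2 f=8, (2,2) g=1 f=6, (2,4) g=3 f=8, (3,2) g=4 f=8, (4,2) g=5 f=8, (5,3) g=5 f=6]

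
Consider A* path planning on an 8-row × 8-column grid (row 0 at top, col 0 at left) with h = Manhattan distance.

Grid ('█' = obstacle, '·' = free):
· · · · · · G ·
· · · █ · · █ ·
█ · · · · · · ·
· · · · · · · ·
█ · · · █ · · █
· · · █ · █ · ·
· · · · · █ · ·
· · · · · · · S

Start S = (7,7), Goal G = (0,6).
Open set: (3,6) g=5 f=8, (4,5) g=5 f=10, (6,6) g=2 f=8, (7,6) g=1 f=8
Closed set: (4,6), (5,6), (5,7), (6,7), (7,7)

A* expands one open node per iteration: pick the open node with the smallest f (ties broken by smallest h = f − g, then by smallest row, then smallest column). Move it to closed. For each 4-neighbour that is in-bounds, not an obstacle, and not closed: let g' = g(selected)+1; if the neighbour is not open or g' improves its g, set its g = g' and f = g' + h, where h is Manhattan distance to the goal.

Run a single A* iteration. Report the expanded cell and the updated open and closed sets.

step 1: expand (3,6) (f=8, h=3) → closed; open now [(2,6) g=6 f=8, (3,5) g=6 f=10, (3,7) g=6 f=10, (4,5) g=5 f=10, (6,6) g=2 f=8, (7,6) g=1 f=8]

expanded=(3,6); open=[(2,6) g=6 f=8, (3,5) g=6 f=10, (3,7) g=6 f=10, (4,5) g=5 f=10, (6,6) g=2 f=8, (7,6) g=1 f=8]; closed=[(3,6), (4,6), (5,6), (5,7), (6,7), (7,7)]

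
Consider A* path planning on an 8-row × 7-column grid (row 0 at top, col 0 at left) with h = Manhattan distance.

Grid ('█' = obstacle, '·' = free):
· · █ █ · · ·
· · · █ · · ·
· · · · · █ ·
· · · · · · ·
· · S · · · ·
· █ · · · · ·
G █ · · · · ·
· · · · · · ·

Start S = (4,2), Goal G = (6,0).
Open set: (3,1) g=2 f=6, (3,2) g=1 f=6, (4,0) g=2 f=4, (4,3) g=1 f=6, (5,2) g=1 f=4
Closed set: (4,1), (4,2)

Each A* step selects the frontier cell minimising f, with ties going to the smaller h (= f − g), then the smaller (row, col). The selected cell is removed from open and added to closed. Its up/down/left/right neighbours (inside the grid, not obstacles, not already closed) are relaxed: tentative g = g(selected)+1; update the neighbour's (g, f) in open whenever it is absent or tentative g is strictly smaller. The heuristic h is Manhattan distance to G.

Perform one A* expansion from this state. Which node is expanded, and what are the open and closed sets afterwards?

step 1: expand (4,0) (f=4, h=2) → closed; open now [(3,0) g=3 f=6, (3,1) g=2 f=6, (3,2) g=1 f=6, (4,3) g=1 f=6, (5,0) g=3 f=4, (5,2) g=1 f=4]

expanded=(4,0); open=[(3,0) g=3 f=6, (3,1) g=2 f=6, (3,2) g=1 f=6, (4,3) g=1 f=6, (5,0) g=3 f=4, (5,2) g=1 f=4]; closed=[(4,0), (4,1), (4,2)]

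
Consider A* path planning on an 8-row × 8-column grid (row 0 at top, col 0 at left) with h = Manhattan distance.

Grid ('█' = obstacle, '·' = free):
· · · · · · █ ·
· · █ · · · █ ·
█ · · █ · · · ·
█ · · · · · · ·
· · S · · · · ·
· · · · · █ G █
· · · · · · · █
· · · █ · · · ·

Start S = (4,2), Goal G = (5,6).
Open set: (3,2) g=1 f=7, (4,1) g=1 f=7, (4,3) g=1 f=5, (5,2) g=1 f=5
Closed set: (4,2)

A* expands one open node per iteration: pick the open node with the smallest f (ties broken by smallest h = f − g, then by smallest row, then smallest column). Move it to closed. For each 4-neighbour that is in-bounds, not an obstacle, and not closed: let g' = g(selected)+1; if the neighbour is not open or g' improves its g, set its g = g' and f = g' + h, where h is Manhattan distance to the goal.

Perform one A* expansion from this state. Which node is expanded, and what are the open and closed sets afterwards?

step 1: expand (4,3) (f=5, h=4) → closed; open now [(3,2) g=1 f=7, (3,3) g=2 f=7, (4,1) g=1 f=7, (4,4) g=2 f=5, (5,2) g=1 f=5, (5,3) g=2 f=5]

expanded=(4,3); open=[(3,2) g=1 f=7, (3,3) g=2 f=7, (4,1) g=1 f=7, (4,4) g=2 f=5, (5,2) g=1 f=5, (5,3) g=2 f=5]; closed=[(4,2), (4,3)]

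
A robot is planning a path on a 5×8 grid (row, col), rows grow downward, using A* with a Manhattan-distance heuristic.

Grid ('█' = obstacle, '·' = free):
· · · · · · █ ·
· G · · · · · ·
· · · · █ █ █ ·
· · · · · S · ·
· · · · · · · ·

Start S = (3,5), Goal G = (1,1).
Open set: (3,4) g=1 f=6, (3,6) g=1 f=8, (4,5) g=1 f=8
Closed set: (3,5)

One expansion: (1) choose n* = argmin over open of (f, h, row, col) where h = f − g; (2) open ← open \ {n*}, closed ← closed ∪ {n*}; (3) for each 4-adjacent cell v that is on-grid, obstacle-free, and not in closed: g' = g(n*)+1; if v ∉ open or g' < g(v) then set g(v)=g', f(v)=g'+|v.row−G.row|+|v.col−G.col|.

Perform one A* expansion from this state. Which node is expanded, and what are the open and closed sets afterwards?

step 1: expand (3,4) (f=6, h=5) → closed; open now [(3,3) g=2 f=6, (3,6) g=1 f=8, (4,4) g=2 f=8, (4,5) g=1 f=8]

expanded=(3,4); open=[(3,3) g=2 f=6, (3,6) g=1 f=8, (4,4) g=2 f=8, (4,5) g=1 f=8]; closed=[(3,4), (3,5)]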